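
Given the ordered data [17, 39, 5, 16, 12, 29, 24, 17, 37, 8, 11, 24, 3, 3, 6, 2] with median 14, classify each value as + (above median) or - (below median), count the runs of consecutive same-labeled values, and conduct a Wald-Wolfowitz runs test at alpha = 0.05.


Step 1: Compute median = 14; label A = above, B = below.
Labels in order: AABABAAAABBABBBB  (n_A = 8, n_B = 8)
Step 2: Count runs R = 8.
Step 3: Under H0 (random ordering), E[R] = 2*n_A*n_B/(n_A+n_B) + 1 = 2*8*8/16 + 1 = 9.0000.
        Var[R] = 2*n_A*n_B*(2*n_A*n_B - n_A - n_B) / ((n_A+n_B)^2 * (n_A+n_B-1)) = 14336/3840 = 3.7333.
        SD[R] = 1.9322.
Step 4: Continuity-corrected z = (R + 0.5 - E[R]) / SD[R] = (8 + 0.5 - 9.0000) / 1.9322 = -0.2588.
Step 5: Two-sided p-value via normal approximation = 2*(1 - Phi(|z|)) = 0.795809.
Step 6: alpha = 0.05. fail to reject H0.

R = 8, z = -0.2588, p = 0.795809, fail to reject H0.


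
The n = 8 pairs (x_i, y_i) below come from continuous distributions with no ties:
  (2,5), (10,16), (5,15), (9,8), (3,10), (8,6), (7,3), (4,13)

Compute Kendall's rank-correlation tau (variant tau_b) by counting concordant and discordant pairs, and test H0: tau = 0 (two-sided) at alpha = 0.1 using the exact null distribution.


Step 1: Enumerate the 28 unordered pairs (i,j) with i<j and classify each by sign(x_j-x_i) * sign(y_j-y_i).
  (1,2):dx=+8,dy=+11->C; (1,3):dx=+3,dy=+10->C; (1,4):dx=+7,dy=+3->C; (1,5):dx=+1,dy=+5->C
  (1,6):dx=+6,dy=+1->C; (1,7):dx=+5,dy=-2->D; (1,8):dx=+2,dy=+8->C; (2,3):dx=-5,dy=-1->C
  (2,4):dx=-1,dy=-8->C; (2,5):dx=-7,dy=-6->C; (2,6):dx=-2,dy=-10->C; (2,7):dx=-3,dy=-13->C
  (2,8):dx=-6,dy=-3->C; (3,4):dx=+4,dy=-7->D; (3,5):dx=-2,dy=-5->C; (3,6):dx=+3,dy=-9->D
  (3,7):dx=+2,dy=-12->D; (3,8):dx=-1,dy=-2->C; (4,5):dx=-6,dy=+2->D; (4,6):dx=-1,dy=-2->C
  (4,7):dx=-2,dy=-5->C; (4,8):dx=-5,dy=+5->D; (5,6):dx=+5,dy=-4->D; (5,7):dx=+4,dy=-7->D
  (5,8):dx=+1,dy=+3->C; (6,7):dx=-1,dy=-3->C; (6,8):dx=-4,dy=+7->D; (7,8):dx=-3,dy=+10->D
Step 2: C = 18, D = 10, total pairs = 28.
Step 3: tau = (C - D)/(n(n-1)/2) = (18 - 10)/28 = 0.285714.
Step 4: Exact two-sided p-value (enumerate n! = 40320 permutations of y under H0): p = 0.398760.
Step 5: alpha = 0.1. fail to reject H0.

tau_b = 0.2857 (C=18, D=10), p = 0.398760, fail to reject H0.


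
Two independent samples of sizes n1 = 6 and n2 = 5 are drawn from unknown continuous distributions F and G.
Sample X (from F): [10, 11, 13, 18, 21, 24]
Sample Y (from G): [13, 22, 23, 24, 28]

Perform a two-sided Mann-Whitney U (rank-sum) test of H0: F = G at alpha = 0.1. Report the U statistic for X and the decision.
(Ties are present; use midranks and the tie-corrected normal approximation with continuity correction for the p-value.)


Step 1: Combine and sort all 11 observations; assign midranks.
sorted (value, group): (10,X), (11,X), (13,X), (13,Y), (18,X), (21,X), (22,Y), (23,Y), (24,X), (24,Y), (28,Y)
ranks: 10->1, 11->2, 13->3.5, 13->3.5, 18->5, 21->6, 22->7, 23->8, 24->9.5, 24->9.5, 28->11
Step 2: Rank sum for X: R1 = 1 + 2 + 3.5 + 5 + 6 + 9.5 = 27.
Step 3: U_X = R1 - n1(n1+1)/2 = 27 - 6*7/2 = 27 - 21 = 6.
       U_Y = n1*n2 - U_X = 30 - 6 = 24.
Step 4: Ties are present, so use the tie-corrected normal approximation (with continuity correction) for the p-value.
Step 5: p-value = 0.119000; compare to alpha = 0.1. fail to reject H0.

U_X = 6, p = 0.119000, fail to reject H0 at alpha = 0.1.


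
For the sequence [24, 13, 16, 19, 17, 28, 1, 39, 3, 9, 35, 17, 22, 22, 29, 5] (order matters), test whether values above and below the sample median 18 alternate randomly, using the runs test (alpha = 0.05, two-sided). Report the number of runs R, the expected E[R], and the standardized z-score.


Step 1: Compute median = 18; label A = above, B = below.
Labels in order: ABBABABABBABAAAB  (n_A = 8, n_B = 8)
Step 2: Count runs R = 12.
Step 3: Under H0 (random ordering), E[R] = 2*n_A*n_B/(n_A+n_B) + 1 = 2*8*8/16 + 1 = 9.0000.
        Var[R] = 2*n_A*n_B*(2*n_A*n_B - n_A - n_B) / ((n_A+n_B)^2 * (n_A+n_B-1)) = 14336/3840 = 3.7333.
        SD[R] = 1.9322.
Step 4: Continuity-corrected z = (R - 0.5 - E[R]) / SD[R] = (12 - 0.5 - 9.0000) / 1.9322 = 1.2939.
Step 5: Two-sided p-value via normal approximation = 2*(1 - Phi(|z|)) = 0.195709.
Step 6: alpha = 0.05. fail to reject H0.

R = 12, z = 1.2939, p = 0.195709, fail to reject H0.


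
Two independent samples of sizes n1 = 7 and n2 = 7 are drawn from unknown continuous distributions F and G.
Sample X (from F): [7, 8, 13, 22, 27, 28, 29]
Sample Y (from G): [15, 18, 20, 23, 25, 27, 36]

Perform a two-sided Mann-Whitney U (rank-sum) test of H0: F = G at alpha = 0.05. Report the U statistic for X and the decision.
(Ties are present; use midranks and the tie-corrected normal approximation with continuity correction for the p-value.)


Step 1: Combine and sort all 14 observations; assign midranks.
sorted (value, group): (7,X), (8,X), (13,X), (15,Y), (18,Y), (20,Y), (22,X), (23,Y), (25,Y), (27,X), (27,Y), (28,X), (29,X), (36,Y)
ranks: 7->1, 8->2, 13->3, 15->4, 18->5, 20->6, 22->7, 23->8, 25->9, 27->10.5, 27->10.5, 28->12, 29->13, 36->14
Step 2: Rank sum for X: R1 = 1 + 2 + 3 + 7 + 10.5 + 12 + 13 = 48.5.
Step 3: U_X = R1 - n1(n1+1)/2 = 48.5 - 7*8/2 = 48.5 - 28 = 20.5.
       U_Y = n1*n2 - U_X = 49 - 20.5 = 28.5.
Step 4: Ties are present, so use the tie-corrected normal approximation (with continuity correction) for the p-value.
Step 5: p-value = 0.654365; compare to alpha = 0.05. fail to reject H0.

U_X = 20.5, p = 0.654365, fail to reject H0 at alpha = 0.05.


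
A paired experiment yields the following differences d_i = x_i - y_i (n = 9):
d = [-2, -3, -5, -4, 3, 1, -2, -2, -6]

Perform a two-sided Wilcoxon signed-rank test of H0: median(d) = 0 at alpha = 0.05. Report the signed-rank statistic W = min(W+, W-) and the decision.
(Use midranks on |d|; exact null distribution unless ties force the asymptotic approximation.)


Step 1: Drop any zero differences (none here) and take |d_i|.
|d| = [2, 3, 5, 4, 3, 1, 2, 2, 6]
Step 2: Midrank |d_i| (ties get averaged ranks).
ranks: |2|->3, |3|->5.5, |5|->8, |4|->7, |3|->5.5, |1|->1, |2|->3, |2|->3, |6|->9
Step 3: Attach original signs; sum ranks with positive sign and with negative sign.
W+ = 5.5 + 1 = 6.5
W- = 3 + 5.5 + 8 + 7 + 3 + 3 + 9 = 38.5
(Check: W+ + W- = 45 should equal n(n+1)/2 = 45.)
Step 4: Test statistic W = min(W+, W-) = 6.5.
Step 5: Ties in |d|, so use the tie-corrected normal approximation.
        E[W] = n(n+1)/4 = 9*10/4 = 22.5.
        Tie groups: |d|=2 (t=3), |d|=3 (t=2); sum(t^3 - t) = 30.
        Var[W] = n(n+1)(2n+1)/24 - sum(t^3-t)/48 = 1710/24 - 30/48 = 70.625.
        z = (W - E[W]) / sqrt(Var[W]) = (6.5 - 22.5) / 8.4039 = -1.9039.
        Two-sided p = 2*Phi(z) = 0.056925.
Step 6: alpha = 0.05. fail to reject H0.

W+ = 6.5, W- = 38.5, W = min = 6.5, p = 0.056925, fail to reject H0.


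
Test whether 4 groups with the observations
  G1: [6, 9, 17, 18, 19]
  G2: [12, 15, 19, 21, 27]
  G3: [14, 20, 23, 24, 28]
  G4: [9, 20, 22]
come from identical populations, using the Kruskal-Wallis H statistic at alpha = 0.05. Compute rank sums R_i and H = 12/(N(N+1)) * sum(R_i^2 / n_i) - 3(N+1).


Step 1: Combine all N = 18 observations and assign midranks.
sorted (value, group, rank): (6,G1,1), (9,G1,2.5), (9,G4,2.5), (12,G2,4), (14,G3,5), (15,G2,6), (17,G1,7), (18,G1,8), (19,G1,9.5), (19,G2,9.5), (20,G3,11.5), (20,G4,11.5), (21,G2,13), (22,G4,14), (23,G3,15), (24,G3,16), (27,G2,17), (28,G3,18)
Step 2: Sum ranks within each group.
R_1 = 28 (n_1 = 5)
R_2 = 49.5 (n_2 = 5)
R_3 = 65.5 (n_3 = 5)
R_4 = 28 (n_4 = 3)
Step 3: H = 12/(N(N+1)) * sum(R_i^2/n_i) - 3(N+1)
     = 12/(18*19) * (28^2/5 + 49.5^2/5 + 65.5^2/5 + 28^2/3) - 3*19
     = 0.035088 * 1766.23 - 57
     = 4.973099.
Step 4: Ties present; correction factor C = 1 - 18/(18^3 - 18) = 0.996904. Corrected H = 4.973099 / 0.996904 = 4.988544.
Step 5: Under H0, H ~ chi^2(3); p-value = 0.172638.
Step 6: alpha = 0.05. fail to reject H0.

H = 4.9885, df = 3, p = 0.172638, fail to reject H0.


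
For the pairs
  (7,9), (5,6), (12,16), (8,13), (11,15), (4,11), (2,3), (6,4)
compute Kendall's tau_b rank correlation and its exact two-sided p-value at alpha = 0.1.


Step 1: Enumerate the 28 unordered pairs (i,j) with i<j and classify each by sign(x_j-x_i) * sign(y_j-y_i).
  (1,2):dx=-2,dy=-3->C; (1,3):dx=+5,dy=+7->C; (1,4):dx=+1,dy=+4->C; (1,5):dx=+4,dy=+6->C
  (1,6):dx=-3,dy=+2->D; (1,7):dx=-5,dy=-6->C; (1,8):dx=-1,dy=-5->C; (2,3):dx=+7,dy=+10->C
  (2,4):dx=+3,dy=+7->C; (2,5):dx=+6,dy=+9->C; (2,6):dx=-1,dy=+5->D; (2,7):dx=-3,dy=-3->C
  (2,8):dx=+1,dy=-2->D; (3,4):dx=-4,dy=-3->C; (3,5):dx=-1,dy=-1->C; (3,6):dx=-8,dy=-5->C
  (3,7):dx=-10,dy=-13->C; (3,8):dx=-6,dy=-12->C; (4,5):dx=+3,dy=+2->C; (4,6):dx=-4,dy=-2->C
  (4,7):dx=-6,dy=-10->C; (4,8):dx=-2,dy=-9->C; (5,6):dx=-7,dy=-4->C; (5,7):dx=-9,dy=-12->C
  (5,8):dx=-5,dy=-11->C; (6,7):dx=-2,dy=-8->C; (6,8):dx=+2,dy=-7->D; (7,8):dx=+4,dy=+1->C
Step 2: C = 24, D = 4, total pairs = 28.
Step 3: tau = (C - D)/(n(n-1)/2) = (24 - 4)/28 = 0.714286.
Step 4: Exact two-sided p-value (enumerate n! = 40320 permutations of y under H0): p = 0.014137.
Step 5: alpha = 0.1. reject H0.

tau_b = 0.7143 (C=24, D=4), p = 0.014137, reject H0.


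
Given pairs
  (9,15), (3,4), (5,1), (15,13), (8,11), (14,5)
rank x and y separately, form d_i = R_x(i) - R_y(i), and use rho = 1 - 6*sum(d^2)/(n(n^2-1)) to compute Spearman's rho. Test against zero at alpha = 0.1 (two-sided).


Step 1: Rank x and y separately (midranks; no ties here).
rank(x): 9->4, 3->1, 5->2, 15->6, 8->3, 14->5
rank(y): 15->6, 4->2, 1->1, 13->5, 11->4, 5->3
Step 2: d_i = R_x(i) - R_y(i); compute d_i^2.
  (4-6)^2=4, (1-2)^2=1, (2-1)^2=1, (6-5)^2=1, (3-4)^2=1, (5-3)^2=4
sum(d^2) = 12.
Step 3: rho = 1 - 6*12 / (6*(6^2 - 1)) = 1 - 72/210 = 0.657143.
Step 4: Under H0, t = rho * sqrt((n-2)/(1-rho^2)) = 1.7436 ~ t(4).
Step 5: Two-sided p-value from the t-distribution with 4 df = 0.156175.
Step 6: alpha = 0.1. fail to reject H0.

rho = 0.6571, p = 0.156175, fail to reject H0 at alpha = 0.1.


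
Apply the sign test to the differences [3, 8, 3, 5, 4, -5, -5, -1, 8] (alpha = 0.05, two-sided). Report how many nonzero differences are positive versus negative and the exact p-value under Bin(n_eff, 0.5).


Step 1: Discard zero differences. Original n = 9; n_eff = number of nonzero differences = 9.
Nonzero differences (with sign): +3, +8, +3, +5, +4, -5, -5, -1, +8
Step 2: Count signs: positive = 6, negative = 3.
Step 3: Under H0: P(positive) = 0.5, so the number of positives S ~ Bin(9, 0.5).
Step 4: Two-sided exact p-value = sum of Bin(9,0.5) probabilities at or below the observed probability = 0.507812.
Step 5: alpha = 0.05. fail to reject H0.

n_eff = 9, pos = 6, neg = 3, p = 0.507812, fail to reject H0.


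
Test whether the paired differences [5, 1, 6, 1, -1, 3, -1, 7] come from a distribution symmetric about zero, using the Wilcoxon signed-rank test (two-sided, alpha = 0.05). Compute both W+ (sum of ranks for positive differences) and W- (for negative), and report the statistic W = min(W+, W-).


Step 1: Drop any zero differences (none here) and take |d_i|.
|d| = [5, 1, 6, 1, 1, 3, 1, 7]
Step 2: Midrank |d_i| (ties get averaged ranks).
ranks: |5|->6, |1|->2.5, |6|->7, |1|->2.5, |1|->2.5, |3|->5, |1|->2.5, |7|->8
Step 3: Attach original signs; sum ranks with positive sign and with negative sign.
W+ = 6 + 2.5 + 7 + 2.5 + 5 + 8 = 31
W- = 2.5 + 2.5 = 5
(Check: W+ + W- = 36 should equal n(n+1)/2 = 36.)
Step 4: Test statistic W = min(W+, W-) = 5.
Step 5: Ties in |d|, so use the tie-corrected normal approximation.
        E[W] = n(n+1)/4 = 8*9/4 = 18.
        Tie groups: |d|=1 (t=4); sum(t^3 - t) = 60.
        Var[W] = n(n+1)(2n+1)/24 - sum(t^3-t)/48 = 1224/24 - 60/48 = 49.75.
        z = (W - E[W]) / sqrt(Var[W]) = (5 - 18) / 7.0534 = -1.8431.
        Two-sided p = 2*Phi(z) = 0.065316.
Step 6: alpha = 0.05. fail to reject H0.

W+ = 31, W- = 5, W = min = 5, p = 0.065316, fail to reject H0.


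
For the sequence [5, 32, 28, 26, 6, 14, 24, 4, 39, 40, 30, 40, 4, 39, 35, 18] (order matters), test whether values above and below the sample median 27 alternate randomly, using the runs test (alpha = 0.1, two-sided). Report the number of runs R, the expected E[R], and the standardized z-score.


Step 1: Compute median = 27; label A = above, B = below.
Labels in order: BAABBBBBAAAABAAB  (n_A = 8, n_B = 8)
Step 2: Count runs R = 7.
Step 3: Under H0 (random ordering), E[R] = 2*n_A*n_B/(n_A+n_B) + 1 = 2*8*8/16 + 1 = 9.0000.
        Var[R] = 2*n_A*n_B*(2*n_A*n_B - n_A - n_B) / ((n_A+n_B)^2 * (n_A+n_B-1)) = 14336/3840 = 3.7333.
        SD[R] = 1.9322.
Step 4: Continuity-corrected z = (R + 0.5 - E[R]) / SD[R] = (7 + 0.5 - 9.0000) / 1.9322 = -0.7763.
Step 5: Two-sided p-value via normal approximation = 2*(1 - Phi(|z|)) = 0.437558.
Step 6: alpha = 0.1. fail to reject H0.

R = 7, z = -0.7763, p = 0.437558, fail to reject H0.


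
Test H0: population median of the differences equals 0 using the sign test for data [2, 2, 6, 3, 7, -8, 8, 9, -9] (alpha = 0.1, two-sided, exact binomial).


Step 1: Discard zero differences. Original n = 9; n_eff = number of nonzero differences = 9.
Nonzero differences (with sign): +2, +2, +6, +3, +7, -8, +8, +9, -9
Step 2: Count signs: positive = 7, negative = 2.
Step 3: Under H0: P(positive) = 0.5, so the number of positives S ~ Bin(9, 0.5).
Step 4: Two-sided exact p-value = sum of Bin(9,0.5) probabilities at or below the observed probability = 0.179688.
Step 5: alpha = 0.1. fail to reject H0.

n_eff = 9, pos = 7, neg = 2, p = 0.179688, fail to reject H0.


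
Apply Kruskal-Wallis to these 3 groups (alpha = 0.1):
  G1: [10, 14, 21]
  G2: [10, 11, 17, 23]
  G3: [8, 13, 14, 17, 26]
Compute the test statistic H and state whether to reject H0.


Step 1: Combine all N = 12 observations and assign midranks.
sorted (value, group, rank): (8,G3,1), (10,G1,2.5), (10,G2,2.5), (11,G2,4), (13,G3,5), (14,G1,6.5), (14,G3,6.5), (17,G2,8.5), (17,G3,8.5), (21,G1,10), (23,G2,11), (26,G3,12)
Step 2: Sum ranks within each group.
R_1 = 19 (n_1 = 3)
R_2 = 26 (n_2 = 4)
R_3 = 33 (n_3 = 5)
Step 3: H = 12/(N(N+1)) * sum(R_i^2/n_i) - 3(N+1)
     = 12/(12*13) * (19^2/3 + 26^2/4 + 33^2/5) - 3*13
     = 0.076923 * 507.133 - 39
     = 0.010256.
Step 4: Ties present; correction factor C = 1 - 18/(12^3 - 12) = 0.989510. Corrected H = 0.010256 / 0.989510 = 0.010365.
Step 5: Under H0, H ~ chi^2(2); p-value = 0.994831.
Step 6: alpha = 0.1. fail to reject H0.

H = 0.0104, df = 2, p = 0.994831, fail to reject H0.


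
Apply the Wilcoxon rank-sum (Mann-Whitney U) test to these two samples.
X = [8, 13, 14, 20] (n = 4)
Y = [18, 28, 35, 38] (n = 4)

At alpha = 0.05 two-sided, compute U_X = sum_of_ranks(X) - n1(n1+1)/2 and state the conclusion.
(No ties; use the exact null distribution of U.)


Step 1: Combine and sort all 8 observations; assign midranks.
sorted (value, group): (8,X), (13,X), (14,X), (18,Y), (20,X), (28,Y), (35,Y), (38,Y)
ranks: 8->1, 13->2, 14->3, 18->4, 20->5, 28->6, 35->7, 38->8
Step 2: Rank sum for X: R1 = 1 + 2 + 3 + 5 = 11.
Step 3: U_X = R1 - n1(n1+1)/2 = 11 - 4*5/2 = 11 - 10 = 1.
       U_Y = n1*n2 - U_X = 16 - 1 = 15.
Step 4: No ties, so the exact null distribution of U (based on enumerating the C(8,4) = 70 equally likely rank assignments) gives the two-sided p-value.
Step 5: p-value = 0.057143; compare to alpha = 0.05. fail to reject H0.

U_X = 1, p = 0.057143, fail to reject H0 at alpha = 0.05.


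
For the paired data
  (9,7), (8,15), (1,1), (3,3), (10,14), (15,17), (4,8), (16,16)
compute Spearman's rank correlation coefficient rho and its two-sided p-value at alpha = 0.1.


Step 1: Rank x and y separately (midranks; no ties here).
rank(x): 9->5, 8->4, 1->1, 3->2, 10->6, 15->7, 4->3, 16->8
rank(y): 7->3, 15->6, 1->1, 3->2, 14->5, 17->8, 8->4, 16->7
Step 2: d_i = R_x(i) - R_y(i); compute d_i^2.
  (5-3)^2=4, (4-6)^2=4, (1-1)^2=0, (2-2)^2=0, (6-5)^2=1, (7-8)^2=1, (3-4)^2=1, (8-7)^2=1
sum(d^2) = 12.
Step 3: rho = 1 - 6*12 / (8*(8^2 - 1)) = 1 - 72/504 = 0.857143.
Step 4: Under H0, t = rho * sqrt((n-2)/(1-rho^2)) = 4.0762 ~ t(6).
Step 5: Two-sided p-value from the t-distribution with 6 df = 0.006530.
Step 6: alpha = 0.1. reject H0.

rho = 0.8571, p = 0.006530, reject H0 at alpha = 0.1.


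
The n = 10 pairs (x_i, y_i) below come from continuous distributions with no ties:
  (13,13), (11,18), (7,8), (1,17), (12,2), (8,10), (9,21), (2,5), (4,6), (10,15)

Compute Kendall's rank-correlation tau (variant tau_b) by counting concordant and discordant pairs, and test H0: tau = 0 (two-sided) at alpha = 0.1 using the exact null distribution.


Step 1: Enumerate the 45 unordered pairs (i,j) with i<j and classify each by sign(x_j-x_i) * sign(y_j-y_i).
  (1,2):dx=-2,dy=+5->D; (1,3):dx=-6,dy=-5->C; (1,4):dx=-12,dy=+4->D; (1,5):dx=-1,dy=-11->C
  (1,6):dx=-5,dy=-3->C; (1,7):dx=-4,dy=+8->D; (1,8):dx=-11,dy=-8->C; (1,9):dx=-9,dy=-7->C
  (1,10):dx=-3,dy=+2->D; (2,3):dx=-4,dy=-10->C; (2,4):dx=-10,dy=-1->C; (2,5):dx=+1,dy=-16->D
  (2,6):dx=-3,dy=-8->C; (2,7):dx=-2,dy=+3->D; (2,8):dx=-9,dy=-13->C; (2,9):dx=-7,dy=-12->C
  (2,10):dx=-1,dy=-3->C; (3,4):dx=-6,dy=+9->D; (3,5):dx=+5,dy=-6->D; (3,6):dx=+1,dy=+2->C
  (3,7):dx=+2,dy=+13->C; (3,8):dx=-5,dy=-3->C; (3,9):dx=-3,dy=-2->C; (3,10):dx=+3,dy=+7->C
  (4,5):dx=+11,dy=-15->D; (4,6):dx=+7,dy=-7->D; (4,7):dx=+8,dy=+4->C; (4,8):dx=+1,dy=-12->D
  (4,9):dx=+3,dy=-11->D; (4,10):dx=+9,dy=-2->D; (5,6):dx=-4,dy=+8->D; (5,7):dx=-3,dy=+19->D
  (5,8):dx=-10,dy=+3->D; (5,9):dx=-8,dy=+4->D; (5,10):dx=-2,dy=+13->D; (6,7):dx=+1,dy=+11->C
  (6,8):dx=-6,dy=-5->C; (6,9):dx=-4,dy=-4->C; (6,10):dx=+2,dy=+5->C; (7,8):dx=-7,dy=-16->C
  (7,9):dx=-5,dy=-15->C; (7,10):dx=+1,dy=-6->D; (8,9):dx=+2,dy=+1->C; (8,10):dx=+8,dy=+10->C
  (9,10):dx=+6,dy=+9->C
Step 2: C = 26, D = 19, total pairs = 45.
Step 3: tau = (C - D)/(n(n-1)/2) = (26 - 19)/45 = 0.155556.
Step 4: Exact two-sided p-value (enumerate n! = 3628800 permutations of y under H0): p = 0.600654.
Step 5: alpha = 0.1. fail to reject H0.

tau_b = 0.1556 (C=26, D=19), p = 0.600654, fail to reject H0.


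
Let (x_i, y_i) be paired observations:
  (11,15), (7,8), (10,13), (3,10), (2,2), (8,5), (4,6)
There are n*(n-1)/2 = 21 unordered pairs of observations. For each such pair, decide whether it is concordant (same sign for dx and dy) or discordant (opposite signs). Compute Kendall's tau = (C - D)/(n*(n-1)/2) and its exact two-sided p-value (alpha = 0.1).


Step 1: Enumerate the 21 unordered pairs (i,j) with i<j and classify each by sign(x_j-x_i) * sign(y_j-y_i).
  (1,2):dx=-4,dy=-7->C; (1,3):dx=-1,dy=-2->C; (1,4):dx=-8,dy=-5->C; (1,5):dx=-9,dy=-13->C
  (1,6):dx=-3,dy=-10->C; (1,7):dx=-7,dy=-9->C; (2,3):dx=+3,dy=+5->C; (2,4):dx=-4,dy=+2->D
  (2,5):dx=-5,dy=-6->C; (2,6):dx=+1,dy=-3->D; (2,7):dx=-3,dy=-2->C; (3,4):dx=-7,dy=-3->C
  (3,5):dx=-8,dy=-11->C; (3,6):dx=-2,dy=-8->C; (3,7):dx=-6,dy=-7->C; (4,5):dx=-1,dy=-8->C
  (4,6):dx=+5,dy=-5->D; (4,7):dx=+1,dy=-4->D; (5,6):dx=+6,dy=+3->C; (5,7):dx=+2,dy=+4->C
  (6,7):dx=-4,dy=+1->D
Step 2: C = 16, D = 5, total pairs = 21.
Step 3: tau = (C - D)/(n(n-1)/2) = (16 - 5)/21 = 0.523810.
Step 4: Exact two-sided p-value (enumerate n! = 5040 permutations of y under H0): p = 0.136111.
Step 5: alpha = 0.1. fail to reject H0.

tau_b = 0.5238 (C=16, D=5), p = 0.136111, fail to reject H0.


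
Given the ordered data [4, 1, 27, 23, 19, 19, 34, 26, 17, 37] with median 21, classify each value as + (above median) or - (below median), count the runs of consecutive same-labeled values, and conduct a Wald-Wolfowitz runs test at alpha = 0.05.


Step 1: Compute median = 21; label A = above, B = below.
Labels in order: BBAABBAABA  (n_A = 5, n_B = 5)
Step 2: Count runs R = 6.
Step 3: Under H0 (random ordering), E[R] = 2*n_A*n_B/(n_A+n_B) + 1 = 2*5*5/10 + 1 = 6.0000.
        Var[R] = 2*n_A*n_B*(2*n_A*n_B - n_A - n_B) / ((n_A+n_B)^2 * (n_A+n_B-1)) = 2000/900 = 2.2222.
        SD[R] = 1.4907.
Step 4: R = E[R], so z = 0 with no continuity correction.
Step 5: Two-sided p-value via normal approximation = 2*(1 - Phi(|z|)) = 1.000000.
Step 6: alpha = 0.05. fail to reject H0.

R = 6, z = 0.0000, p = 1.000000, fail to reject H0.


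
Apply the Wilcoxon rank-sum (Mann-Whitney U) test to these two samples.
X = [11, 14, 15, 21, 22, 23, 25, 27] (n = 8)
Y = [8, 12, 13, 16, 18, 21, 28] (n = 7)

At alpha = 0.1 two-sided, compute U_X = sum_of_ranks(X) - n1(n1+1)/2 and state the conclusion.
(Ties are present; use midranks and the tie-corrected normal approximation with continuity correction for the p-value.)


Step 1: Combine and sort all 15 observations; assign midranks.
sorted (value, group): (8,Y), (11,X), (12,Y), (13,Y), (14,X), (15,X), (16,Y), (18,Y), (21,X), (21,Y), (22,X), (23,X), (25,X), (27,X), (28,Y)
ranks: 8->1, 11->2, 12->3, 13->4, 14->5, 15->6, 16->7, 18->8, 21->9.5, 21->9.5, 22->11, 23->12, 25->13, 27->14, 28->15
Step 2: Rank sum for X: R1 = 2 + 5 + 6 + 9.5 + 11 + 12 + 13 + 14 = 72.5.
Step 3: U_X = R1 - n1(n1+1)/2 = 72.5 - 8*9/2 = 72.5 - 36 = 36.5.
       U_Y = n1*n2 - U_X = 56 - 36.5 = 19.5.
Step 4: Ties are present, so use the tie-corrected normal approximation (with continuity correction) for the p-value.
Step 5: p-value = 0.354109; compare to alpha = 0.1. fail to reject H0.

U_X = 36.5, p = 0.354109, fail to reject H0 at alpha = 0.1.


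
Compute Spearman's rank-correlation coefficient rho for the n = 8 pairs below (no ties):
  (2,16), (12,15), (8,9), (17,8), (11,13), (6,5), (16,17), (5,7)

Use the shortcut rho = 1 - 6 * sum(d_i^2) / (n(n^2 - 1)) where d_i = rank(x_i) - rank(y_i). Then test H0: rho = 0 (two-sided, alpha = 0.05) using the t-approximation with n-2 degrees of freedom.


Step 1: Rank x and y separately (midranks; no ties here).
rank(x): 2->1, 12->6, 8->4, 17->8, 11->5, 6->3, 16->7, 5->2
rank(y): 16->7, 15->6, 9->4, 8->3, 13->5, 5->1, 17->8, 7->2
Step 2: d_i = R_x(i) - R_y(i); compute d_i^2.
  (1-7)^2=36, (6-6)^2=0, (4-4)^2=0, (8-3)^2=25, (5-5)^2=0, (3-1)^2=4, (7-8)^2=1, (2-2)^2=0
sum(d^2) = 66.
Step 3: rho = 1 - 6*66 / (8*(8^2 - 1)) = 1 - 396/504 = 0.214286.
Step 4: Under H0, t = rho * sqrt((n-2)/(1-rho^2)) = 0.5374 ~ t(6).
Step 5: Two-sided p-value from the t-distribution with 6 df = 0.610344.
Step 6: alpha = 0.05. fail to reject H0.

rho = 0.2143, p = 0.610344, fail to reject H0 at alpha = 0.05.


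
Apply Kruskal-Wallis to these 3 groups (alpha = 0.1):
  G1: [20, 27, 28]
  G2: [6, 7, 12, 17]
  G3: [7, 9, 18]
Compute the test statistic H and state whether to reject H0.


Step 1: Combine all N = 10 observations and assign midranks.
sorted (value, group, rank): (6,G2,1), (7,G2,2.5), (7,G3,2.5), (9,G3,4), (12,G2,5), (17,G2,6), (18,G3,7), (20,G1,8), (27,G1,9), (28,G1,10)
Step 2: Sum ranks within each group.
R_1 = 27 (n_1 = 3)
R_2 = 14.5 (n_2 = 4)
R_3 = 13.5 (n_3 = 3)
Step 3: H = 12/(N(N+1)) * sum(R_i^2/n_i) - 3(N+1)
     = 12/(10*11) * (27^2/3 + 14.5^2/4 + 13.5^2/3) - 3*11
     = 0.109091 * 356.312 - 33
     = 5.870455.
Step 4: Ties present; correction factor C = 1 - 6/(10^3 - 10) = 0.993939. Corrected H = 5.870455 / 0.993939 = 5.906250.
Step 5: Under H0, H ~ chi^2(2); p-value = 0.052176.
Step 6: alpha = 0.1. reject H0.

H = 5.9062, df = 2, p = 0.052176, reject H0.


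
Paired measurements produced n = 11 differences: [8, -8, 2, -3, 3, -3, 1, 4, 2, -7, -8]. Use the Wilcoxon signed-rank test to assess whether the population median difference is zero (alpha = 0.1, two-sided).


Step 1: Drop any zero differences (none here) and take |d_i|.
|d| = [8, 8, 2, 3, 3, 3, 1, 4, 2, 7, 8]
Step 2: Midrank |d_i| (ties get averaged ranks).
ranks: |8|->10, |8|->10, |2|->2.5, |3|->5, |3|->5, |3|->5, |1|->1, |4|->7, |2|->2.5, |7|->8, |8|->10
Step 3: Attach original signs; sum ranks with positive sign and with negative sign.
W+ = 10 + 2.5 + 5 + 1 + 7 + 2.5 = 28
W- = 10 + 5 + 5 + 8 + 10 = 38
(Check: W+ + W- = 66 should equal n(n+1)/2 = 66.)
Step 4: Test statistic W = min(W+, W-) = 28.
Step 5: Ties in |d|, so use the tie-corrected normal approximation.
        E[W] = n(n+1)/4 = 11*12/4 = 33.
        Tie groups: |d|=2 (t=2), |d|=3 (t=3), |d|=8 (t=3); sum(t^3 - t) = 54.
        Var[W] = n(n+1)(2n+1)/24 - sum(t^3-t)/48 = 3036/24 - 54/48 = 125.375.
        z = (W - E[W]) / sqrt(Var[W]) = (28 - 33) / 11.1971 = -0.4465.
        Two-sided p = 2*Phi(z) = 0.655204.
Step 6: alpha = 0.1. fail to reject H0.

W+ = 28, W- = 38, W = min = 28, p = 0.655204, fail to reject H0.


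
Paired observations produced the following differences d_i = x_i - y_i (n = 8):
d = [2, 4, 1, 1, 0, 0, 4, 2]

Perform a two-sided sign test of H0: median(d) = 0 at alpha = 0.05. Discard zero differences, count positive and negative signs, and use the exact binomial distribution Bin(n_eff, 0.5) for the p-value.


Step 1: Discard zero differences. Original n = 8; n_eff = number of nonzero differences = 6.
Nonzero differences (with sign): +2, +4, +1, +1, +4, +2
Step 2: Count signs: positive = 6, negative = 0.
Step 3: Under H0: P(positive) = 0.5, so the number of positives S ~ Bin(6, 0.5).
Step 4: Two-sided exact p-value = sum of Bin(6,0.5) probabilities at or below the observed probability = 0.031250.
Step 5: alpha = 0.05. reject H0.

n_eff = 6, pos = 6, neg = 0, p = 0.031250, reject H0.


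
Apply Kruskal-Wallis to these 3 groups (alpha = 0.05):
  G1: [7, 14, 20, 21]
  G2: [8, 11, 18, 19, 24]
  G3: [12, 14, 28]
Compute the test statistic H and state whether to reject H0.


Step 1: Combine all N = 12 observations and assign midranks.
sorted (value, group, rank): (7,G1,1), (8,G2,2), (11,G2,3), (12,G3,4), (14,G1,5.5), (14,G3,5.5), (18,G2,7), (19,G2,8), (20,G1,9), (21,G1,10), (24,G2,11), (28,G3,12)
Step 2: Sum ranks within each group.
R_1 = 25.5 (n_1 = 4)
R_2 = 31 (n_2 = 5)
R_3 = 21.5 (n_3 = 3)
Step 3: H = 12/(N(N+1)) * sum(R_i^2/n_i) - 3(N+1)
     = 12/(12*13) * (25.5^2/4 + 31^2/5 + 21.5^2/3) - 3*13
     = 0.076923 * 508.846 - 39
     = 0.141987.
Step 4: Ties present; correction factor C = 1 - 6/(12^3 - 12) = 0.996503. Corrected H = 0.141987 / 0.996503 = 0.142485.
Step 5: Under H0, H ~ chi^2(2); p-value = 0.931236.
Step 6: alpha = 0.05. fail to reject H0.

H = 0.1425, df = 2, p = 0.931236, fail to reject H0.


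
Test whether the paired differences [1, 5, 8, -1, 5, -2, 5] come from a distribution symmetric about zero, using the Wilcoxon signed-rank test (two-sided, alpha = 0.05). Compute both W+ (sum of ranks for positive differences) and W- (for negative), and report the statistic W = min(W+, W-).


Step 1: Drop any zero differences (none here) and take |d_i|.
|d| = [1, 5, 8, 1, 5, 2, 5]
Step 2: Midrank |d_i| (ties get averaged ranks).
ranks: |1|->1.5, |5|->5, |8|->7, |1|->1.5, |5|->5, |2|->3, |5|->5
Step 3: Attach original signs; sum ranks with positive sign and with negative sign.
W+ = 1.5 + 5 + 7 + 5 + 5 = 23.5
W- = 1.5 + 3 = 4.5
(Check: W+ + W- = 28 should equal n(n+1)/2 = 28.)
Step 4: Test statistic W = min(W+, W-) = 4.5.
Step 5: Ties in |d|, so use the tie-corrected normal approximation.
        E[W] = n(n+1)/4 = 7*8/4 = 14.
        Tie groups: |d|=1 (t=2), |d|=5 (t=3); sum(t^3 - t) = 30.
        Var[W] = n(n+1)(2n+1)/24 - sum(t^3-t)/48 = 840/24 - 30/48 = 34.375.
        z = (W - E[W]) / sqrt(Var[W]) = (4.5 - 14) / 5.8630 = -1.6203.
        Two-sided p = 2*Phi(z) = 0.105162.
Step 6: alpha = 0.05. fail to reject H0.

W+ = 23.5, W- = 4.5, W = min = 4.5, p = 0.105162, fail to reject H0.


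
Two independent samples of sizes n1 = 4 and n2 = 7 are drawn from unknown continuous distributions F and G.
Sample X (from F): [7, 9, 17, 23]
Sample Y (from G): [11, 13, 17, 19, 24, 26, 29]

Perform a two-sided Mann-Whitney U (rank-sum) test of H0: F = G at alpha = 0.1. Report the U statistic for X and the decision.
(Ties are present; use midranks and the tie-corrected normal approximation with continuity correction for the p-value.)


Step 1: Combine and sort all 11 observations; assign midranks.
sorted (value, group): (7,X), (9,X), (11,Y), (13,Y), (17,X), (17,Y), (19,Y), (23,X), (24,Y), (26,Y), (29,Y)
ranks: 7->1, 9->2, 11->3, 13->4, 17->5.5, 17->5.5, 19->7, 23->8, 24->9, 26->10, 29->11
Step 2: Rank sum for X: R1 = 1 + 2 + 5.5 + 8 = 16.5.
Step 3: U_X = R1 - n1(n1+1)/2 = 16.5 - 4*5/2 = 16.5 - 10 = 6.5.
       U_Y = n1*n2 - U_X = 28 - 6.5 = 21.5.
Step 4: Ties are present, so use the tie-corrected normal approximation (with continuity correction) for the p-value.
Step 5: p-value = 0.184875; compare to alpha = 0.1. fail to reject H0.

U_X = 6.5, p = 0.184875, fail to reject H0 at alpha = 0.1.


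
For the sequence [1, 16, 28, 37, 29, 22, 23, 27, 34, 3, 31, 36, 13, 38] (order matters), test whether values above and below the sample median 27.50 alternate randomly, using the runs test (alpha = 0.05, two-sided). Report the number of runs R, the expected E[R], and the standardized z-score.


Step 1: Compute median = 27.50; label A = above, B = below.
Labels in order: BBAAABBBABAABA  (n_A = 7, n_B = 7)
Step 2: Count runs R = 8.
Step 3: Under H0 (random ordering), E[R] = 2*n_A*n_B/(n_A+n_B) + 1 = 2*7*7/14 + 1 = 8.0000.
        Var[R] = 2*n_A*n_B*(2*n_A*n_B - n_A - n_B) / ((n_A+n_B)^2 * (n_A+n_B-1)) = 8232/2548 = 3.2308.
        SD[R] = 1.7974.
Step 4: R = E[R], so z = 0 with no continuity correction.
Step 5: Two-sided p-value via normal approximation = 2*(1 - Phi(|z|)) = 1.000000.
Step 6: alpha = 0.05. fail to reject H0.

R = 8, z = 0.0000, p = 1.000000, fail to reject H0.


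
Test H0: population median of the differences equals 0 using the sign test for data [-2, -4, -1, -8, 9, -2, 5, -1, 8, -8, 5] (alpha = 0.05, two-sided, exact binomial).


Step 1: Discard zero differences. Original n = 11; n_eff = number of nonzero differences = 11.
Nonzero differences (with sign): -2, -4, -1, -8, +9, -2, +5, -1, +8, -8, +5
Step 2: Count signs: positive = 4, negative = 7.
Step 3: Under H0: P(positive) = 0.5, so the number of positives S ~ Bin(11, 0.5).
Step 4: Two-sided exact p-value = sum of Bin(11,0.5) probabilities at or below the observed probability = 0.548828.
Step 5: alpha = 0.05. fail to reject H0.

n_eff = 11, pos = 4, neg = 7, p = 0.548828, fail to reject H0.


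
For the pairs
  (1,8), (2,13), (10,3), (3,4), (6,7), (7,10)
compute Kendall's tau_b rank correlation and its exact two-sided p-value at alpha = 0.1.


Step 1: Enumerate the 15 unordered pairs (i,j) with i<j and classify each by sign(x_j-x_i) * sign(y_j-y_i).
  (1,2):dx=+1,dy=+5->C; (1,3):dx=+9,dy=-5->D; (1,4):dx=+2,dy=-4->D; (1,5):dx=+5,dy=-1->D
  (1,6):dx=+6,dy=+2->C; (2,3):dx=+8,dy=-10->D; (2,4):dx=+1,dy=-9->D; (2,5):dx=+4,dy=-6->D
  (2,6):dx=+5,dy=-3->D; (3,4):dx=-7,dy=+1->D; (3,5):dx=-4,dy=+4->D; (3,6):dx=-3,dy=+7->D
  (4,5):dx=+3,dy=+3->C; (4,6):dx=+4,dy=+6->C; (5,6):dx=+1,dy=+3->C
Step 2: C = 5, D = 10, total pairs = 15.
Step 3: tau = (C - D)/(n(n-1)/2) = (5 - 10)/15 = -0.333333.
Step 4: Exact two-sided p-value (enumerate n! = 720 permutations of y under H0): p = 0.469444.
Step 5: alpha = 0.1. fail to reject H0.

tau_b = -0.3333 (C=5, D=10), p = 0.469444, fail to reject H0.


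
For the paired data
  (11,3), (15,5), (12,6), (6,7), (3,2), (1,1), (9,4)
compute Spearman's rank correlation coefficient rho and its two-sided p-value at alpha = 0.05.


Step 1: Rank x and y separately (midranks; no ties here).
rank(x): 11->5, 15->7, 12->6, 6->3, 3->2, 1->1, 9->4
rank(y): 3->3, 5->5, 6->6, 7->7, 2->2, 1->1, 4->4
Step 2: d_i = R_x(i) - R_y(i); compute d_i^2.
  (5-3)^2=4, (7-5)^2=4, (6-6)^2=0, (3-7)^2=16, (2-2)^2=0, (1-1)^2=0, (4-4)^2=0
sum(d^2) = 24.
Step 3: rho = 1 - 6*24 / (7*(7^2 - 1)) = 1 - 144/336 = 0.571429.
Step 4: Under H0, t = rho * sqrt((n-2)/(1-rho^2)) = 1.5570 ~ t(5).
Step 5: Two-sided p-value from the t-distribution with 5 df = 0.180202.
Step 6: alpha = 0.05. fail to reject H0.

rho = 0.5714, p = 0.180202, fail to reject H0 at alpha = 0.05.


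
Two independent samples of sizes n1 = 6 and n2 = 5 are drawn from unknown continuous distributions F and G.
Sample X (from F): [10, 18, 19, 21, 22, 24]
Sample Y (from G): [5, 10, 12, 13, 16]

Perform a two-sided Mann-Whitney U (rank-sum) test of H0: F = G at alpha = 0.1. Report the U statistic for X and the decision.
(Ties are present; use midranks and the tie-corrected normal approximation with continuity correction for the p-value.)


Step 1: Combine and sort all 11 observations; assign midranks.
sorted (value, group): (5,Y), (10,X), (10,Y), (12,Y), (13,Y), (16,Y), (18,X), (19,X), (21,X), (22,X), (24,X)
ranks: 5->1, 10->2.5, 10->2.5, 12->4, 13->5, 16->6, 18->7, 19->8, 21->9, 22->10, 24->11
Step 2: Rank sum for X: R1 = 2.5 + 7 + 8 + 9 + 10 + 11 = 47.5.
Step 3: U_X = R1 - n1(n1+1)/2 = 47.5 - 6*7/2 = 47.5 - 21 = 26.5.
       U_Y = n1*n2 - U_X = 30 - 26.5 = 3.5.
Step 4: Ties are present, so use the tie-corrected normal approximation (with continuity correction) for the p-value.
Step 5: p-value = 0.044126; compare to alpha = 0.1. reject H0.

U_X = 26.5, p = 0.044126, reject H0 at alpha = 0.1.


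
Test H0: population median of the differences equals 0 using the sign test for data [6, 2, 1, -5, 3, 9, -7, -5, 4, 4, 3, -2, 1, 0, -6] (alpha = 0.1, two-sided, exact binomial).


Step 1: Discard zero differences. Original n = 15; n_eff = number of nonzero differences = 14.
Nonzero differences (with sign): +6, +2, +1, -5, +3, +9, -7, -5, +4, +4, +3, -2, +1, -6
Step 2: Count signs: positive = 9, negative = 5.
Step 3: Under H0: P(positive) = 0.5, so the number of positives S ~ Bin(14, 0.5).
Step 4: Two-sided exact p-value = sum of Bin(14,0.5) probabilities at or below the observed probability = 0.423950.
Step 5: alpha = 0.1. fail to reject H0.

n_eff = 14, pos = 9, neg = 5, p = 0.423950, fail to reject H0.


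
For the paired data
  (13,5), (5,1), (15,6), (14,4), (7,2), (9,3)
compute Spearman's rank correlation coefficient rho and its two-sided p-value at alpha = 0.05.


Step 1: Rank x and y separately (midranks; no ties here).
rank(x): 13->4, 5->1, 15->6, 14->5, 7->2, 9->3
rank(y): 5->5, 1->1, 6->6, 4->4, 2->2, 3->3
Step 2: d_i = R_x(i) - R_y(i); compute d_i^2.
  (4-5)^2=1, (1-1)^2=0, (6-6)^2=0, (5-4)^2=1, (2-2)^2=0, (3-3)^2=0
sum(d^2) = 2.
Step 3: rho = 1 - 6*2 / (6*(6^2 - 1)) = 1 - 12/210 = 0.942857.
Step 4: Under H0, t = rho * sqrt((n-2)/(1-rho^2)) = 5.6595 ~ t(4).
Step 5: Two-sided p-value from the t-distribution with 4 df = 0.004805.
Step 6: alpha = 0.05. reject H0.

rho = 0.9429, p = 0.004805, reject H0 at alpha = 0.05.


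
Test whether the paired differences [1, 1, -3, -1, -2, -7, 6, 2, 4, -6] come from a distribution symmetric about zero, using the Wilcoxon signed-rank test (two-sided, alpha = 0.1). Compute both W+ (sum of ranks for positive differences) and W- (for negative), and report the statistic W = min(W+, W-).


Step 1: Drop any zero differences (none here) and take |d_i|.
|d| = [1, 1, 3, 1, 2, 7, 6, 2, 4, 6]
Step 2: Midrank |d_i| (ties get averaged ranks).
ranks: |1|->2, |1|->2, |3|->6, |1|->2, |2|->4.5, |7|->10, |6|->8.5, |2|->4.5, |4|->7, |6|->8.5
Step 3: Attach original signs; sum ranks with positive sign and with negative sign.
W+ = 2 + 2 + 8.5 + 4.5 + 7 = 24
W- = 6 + 2 + 4.5 + 10 + 8.5 = 31
(Check: W+ + W- = 55 should equal n(n+1)/2 = 55.)
Step 4: Test statistic W = min(W+, W-) = 24.
Step 5: Ties in |d|, so use the tie-corrected normal approximation.
        E[W] = n(n+1)/4 = 10*11/4 = 27.5.
        Tie groups: |d|=1 (t=3), |d|=2 (t=2), |d|=6 (t=2); sum(t^3 - t) = 36.
        Var[W] = n(n+1)(2n+1)/24 - sum(t^3-t)/48 = 2310/24 - 36/48 = 95.5.
        z = (W - E[W]) / sqrt(Var[W]) = (24 - 27.5) / 9.7724 = -0.3582.
        Two-sided p = 2*Phi(z) = 0.720230.
Step 6: alpha = 0.1. fail to reject H0.

W+ = 24, W- = 31, W = min = 24, p = 0.720230, fail to reject H0.


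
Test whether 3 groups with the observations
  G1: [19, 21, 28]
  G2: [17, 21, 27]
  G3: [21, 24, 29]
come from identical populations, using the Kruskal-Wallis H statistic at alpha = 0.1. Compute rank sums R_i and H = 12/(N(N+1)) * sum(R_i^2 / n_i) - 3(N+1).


Step 1: Combine all N = 9 observations and assign midranks.
sorted (value, group, rank): (17,G2,1), (19,G1,2), (21,G1,4), (21,G2,4), (21,G3,4), (24,G3,6), (27,G2,7), (28,G1,8), (29,G3,9)
Step 2: Sum ranks within each group.
R_1 = 14 (n_1 = 3)
R_2 = 12 (n_2 = 3)
R_3 = 19 (n_3 = 3)
Step 3: H = 12/(N(N+1)) * sum(R_i^2/n_i) - 3(N+1)
     = 12/(9*10) * (14^2/3 + 12^2/3 + 19^2/3) - 3*10
     = 0.133333 * 233.667 - 30
     = 1.155556.
Step 4: Ties present; correction factor C = 1 - 24/(9^3 - 9) = 0.966667. Corrected H = 1.155556 / 0.966667 = 1.195402.
Step 5: Under H0, H ~ chi^2(2); p-value = 0.550075.
Step 6: alpha = 0.1. fail to reject H0.

H = 1.1954, df = 2, p = 0.550075, fail to reject H0.


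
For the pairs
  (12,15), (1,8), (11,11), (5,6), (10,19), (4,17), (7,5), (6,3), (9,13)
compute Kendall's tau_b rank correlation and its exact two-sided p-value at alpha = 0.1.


Step 1: Enumerate the 36 unordered pairs (i,j) with i<j and classify each by sign(x_j-x_i) * sign(y_j-y_i).
  (1,2):dx=-11,dy=-7->C; (1,3):dx=-1,dy=-4->C; (1,4):dx=-7,dy=-9->C; (1,5):dx=-2,dy=+4->D
  (1,6):dx=-8,dy=+2->D; (1,7):dx=-5,dy=-10->C; (1,8):dx=-6,dy=-12->C; (1,9):dx=-3,dy=-2->C
  (2,3):dx=+10,dy=+3->C; (2,4):dx=+4,dy=-2->D; (2,5):dx=+9,dy=+11->C; (2,6):dx=+3,dy=+9->C
  (2,7):dx=+6,dy=-3->D; (2,8):dx=+5,dy=-5->D; (2,9):dx=+8,dy=+5->C; (3,4):dx=-6,dy=-5->C
  (3,5):dx=-1,dy=+8->D; (3,6):dx=-7,dy=+6->D; (3,7):dx=-4,dy=-6->C; (3,8):dx=-5,dy=-8->C
  (3,9):dx=-2,dy=+2->D; (4,5):dx=+5,dy=+13->C; (4,6):dx=-1,dy=+11->D; (4,7):dx=+2,dy=-1->D
  (4,8):dx=+1,dy=-3->D; (4,9):dx=+4,dy=+7->C; (5,6):dx=-6,dy=-2->C; (5,7):dx=-3,dy=-14->C
  (5,8):dx=-4,dy=-16->C; (5,9):dx=-1,dy=-6->C; (6,7):dx=+3,dy=-12->D; (6,8):dx=+2,dy=-14->D
  (6,9):dx=+5,dy=-4->D; (7,8):dx=-1,dy=-2->C; (7,9):dx=+2,dy=+8->C; (8,9):dx=+3,dy=+10->C
Step 2: C = 22, D = 14, total pairs = 36.
Step 3: tau = (C - D)/(n(n-1)/2) = (22 - 14)/36 = 0.222222.
Step 4: Exact two-sided p-value (enumerate n! = 362880 permutations of y under H0): p = 0.476709.
Step 5: alpha = 0.1. fail to reject H0.

tau_b = 0.2222 (C=22, D=14), p = 0.476709, fail to reject H0.


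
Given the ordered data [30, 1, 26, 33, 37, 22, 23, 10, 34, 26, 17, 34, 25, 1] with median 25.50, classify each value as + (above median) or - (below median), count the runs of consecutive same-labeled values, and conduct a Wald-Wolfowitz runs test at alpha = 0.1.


Step 1: Compute median = 25.50; label A = above, B = below.
Labels in order: ABAAABBBAABABB  (n_A = 7, n_B = 7)
Step 2: Count runs R = 8.
Step 3: Under H0 (random ordering), E[R] = 2*n_A*n_B/(n_A+n_B) + 1 = 2*7*7/14 + 1 = 8.0000.
        Var[R] = 2*n_A*n_B*(2*n_A*n_B - n_A - n_B) / ((n_A+n_B)^2 * (n_A+n_B-1)) = 8232/2548 = 3.2308.
        SD[R] = 1.7974.
Step 4: R = E[R], so z = 0 with no continuity correction.
Step 5: Two-sided p-value via normal approximation = 2*(1 - Phi(|z|)) = 1.000000.
Step 6: alpha = 0.1. fail to reject H0.

R = 8, z = 0.0000, p = 1.000000, fail to reject H0.


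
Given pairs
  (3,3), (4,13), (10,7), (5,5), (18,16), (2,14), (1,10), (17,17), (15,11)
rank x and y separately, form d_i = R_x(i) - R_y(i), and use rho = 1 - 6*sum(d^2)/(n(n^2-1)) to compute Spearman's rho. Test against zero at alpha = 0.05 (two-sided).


Step 1: Rank x and y separately (midranks; no ties here).
rank(x): 3->3, 4->4, 10->6, 5->5, 18->9, 2->2, 1->1, 17->8, 15->7
rank(y): 3->1, 13->6, 7->3, 5->2, 16->8, 14->7, 10->4, 17->9, 11->5
Step 2: d_i = R_x(i) - R_y(i); compute d_i^2.
  (3-1)^2=4, (4-6)^2=4, (6-3)^2=9, (5-2)^2=9, (9-8)^2=1, (2-7)^2=25, (1-4)^2=9, (8-9)^2=1, (7-5)^2=4
sum(d^2) = 66.
Step 3: rho = 1 - 6*66 / (9*(9^2 - 1)) = 1 - 396/720 = 0.450000.
Step 4: Under H0, t = rho * sqrt((n-2)/(1-rho^2)) = 1.3332 ~ t(7).
Step 5: Two-sided p-value from the t-distribution with 7 df = 0.224216.
Step 6: alpha = 0.05. fail to reject H0.

rho = 0.4500, p = 0.224216, fail to reject H0 at alpha = 0.05.


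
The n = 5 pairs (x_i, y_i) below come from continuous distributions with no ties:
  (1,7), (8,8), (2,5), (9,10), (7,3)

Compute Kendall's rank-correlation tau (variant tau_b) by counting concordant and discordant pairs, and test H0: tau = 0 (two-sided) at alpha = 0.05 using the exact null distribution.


Step 1: Enumerate the 10 unordered pairs (i,j) with i<j and classify each by sign(x_j-x_i) * sign(y_j-y_i).
  (1,2):dx=+7,dy=+1->C; (1,3):dx=+1,dy=-2->D; (1,4):dx=+8,dy=+3->C; (1,5):dx=+6,dy=-4->D
  (2,3):dx=-6,dy=-3->C; (2,4):dx=+1,dy=+2->C; (2,5):dx=-1,dy=-5->C; (3,4):dx=+7,dy=+5->C
  (3,5):dx=+5,dy=-2->D; (4,5):dx=-2,dy=-7->C
Step 2: C = 7, D = 3, total pairs = 10.
Step 3: tau = (C - D)/(n(n-1)/2) = (7 - 3)/10 = 0.400000.
Step 4: Exact two-sided p-value (enumerate n! = 120 permutations of y under H0): p = 0.483333.
Step 5: alpha = 0.05. fail to reject H0.

tau_b = 0.4000 (C=7, D=3), p = 0.483333, fail to reject H0.
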